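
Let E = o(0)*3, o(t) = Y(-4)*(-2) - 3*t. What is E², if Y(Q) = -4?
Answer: 576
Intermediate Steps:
o(t) = 8 - 3*t (o(t) = -4*(-2) - 3*t = 8 - 3*t)
E = 24 (E = (8 - 3*0)*3 = (8 + 0)*3 = 8*3 = 24)
E² = 24² = 576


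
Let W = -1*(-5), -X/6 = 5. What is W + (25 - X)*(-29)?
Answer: -1590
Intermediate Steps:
X = -30 (X = -6*5 = -30)
W = 5
W + (25 - X)*(-29) = 5 + (25 - 1*(-30))*(-29) = 5 + (25 + 30)*(-29) = 5 + 55*(-29) = 5 - 1595 = -1590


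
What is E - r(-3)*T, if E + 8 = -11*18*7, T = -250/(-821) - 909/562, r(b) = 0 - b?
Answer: -641377021/461402 ≈ -1390.1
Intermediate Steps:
r(b) = -b
T = -605789/461402 (T = -250*(-1/821) - 909*1/562 = 250/821 - 909/562 = -605789/461402 ≈ -1.3129)
E = -1394 (E = -8 - 11*18*7 = -8 - 198*7 = -8 - 1386 = -1394)
E - r(-3)*T = -1394 - (-1*(-3))*(-605789)/461402 = -1394 - 3*(-605789)/461402 = -1394 - 1*(-1817367/461402) = -1394 + 1817367/461402 = -641377021/461402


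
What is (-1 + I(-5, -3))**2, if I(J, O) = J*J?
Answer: 576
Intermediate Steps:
I(J, O) = J**2
(-1 + I(-5, -3))**2 = (-1 + (-5)**2)**2 = (-1 + 25)**2 = 24**2 = 576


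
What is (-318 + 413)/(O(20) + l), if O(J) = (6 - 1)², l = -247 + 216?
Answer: -95/6 ≈ -15.833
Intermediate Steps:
l = -31
O(J) = 25 (O(J) = 5² = 25)
(-318 + 413)/(O(20) + l) = (-318 + 413)/(25 - 31) = 95/(-6) = 95*(-⅙) = -95/6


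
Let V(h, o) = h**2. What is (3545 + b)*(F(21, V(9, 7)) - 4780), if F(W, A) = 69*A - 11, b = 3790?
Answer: 5853330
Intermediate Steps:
F(W, A) = -11 + 69*A
(3545 + b)*(F(21, V(9, 7)) - 4780) = (3545 + 3790)*((-11 + 69*9**2) - 4780) = 7335*((-11 + 69*81) - 4780) = 7335*((-11 + 5589) - 4780) = 7335*(5578 - 4780) = 7335*798 = 5853330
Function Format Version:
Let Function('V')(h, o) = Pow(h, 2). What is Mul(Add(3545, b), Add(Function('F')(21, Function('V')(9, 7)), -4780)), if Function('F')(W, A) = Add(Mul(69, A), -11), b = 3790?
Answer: 5853330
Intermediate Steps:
Function('F')(W, A) = Add(-11, Mul(69, A))
Mul(Add(3545, b), Add(Function('F')(21, Function('V')(9, 7)), -4780)) = Mul(Add(3545, 3790), Add(Add(-11, Mul(69, Pow(9, 2))), -4780)) = Mul(7335, Add(Add(-11, Mul(69, 81)), -4780)) = Mul(7335, Add(Add(-11, 5589), -4780)) = Mul(7335, Add(5578, -4780)) = Mul(7335, 798) = 5853330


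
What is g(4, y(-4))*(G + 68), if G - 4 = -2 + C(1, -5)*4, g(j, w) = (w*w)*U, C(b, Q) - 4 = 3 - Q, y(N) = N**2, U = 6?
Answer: 181248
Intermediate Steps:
C(b, Q) = 7 - Q (C(b, Q) = 4 + (3 - Q) = 7 - Q)
g(j, w) = 6*w**2 (g(j, w) = (w*w)*6 = w**2*6 = 6*w**2)
G = 50 (G = 4 + (-2 + (7 - 1*(-5))*4) = 4 + (-2 + (7 + 5)*4) = 4 + (-2 + 12*4) = 4 + (-2 + 48) = 4 + 46 = 50)
g(4, y(-4))*(G + 68) = (6*((-4)**2)**2)*(50 + 68) = (6*16**2)*118 = (6*256)*118 = 1536*118 = 181248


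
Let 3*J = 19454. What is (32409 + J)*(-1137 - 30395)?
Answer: -3679185292/3 ≈ -1.2264e+9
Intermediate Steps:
J = 19454/3 (J = (⅓)*19454 = 19454/3 ≈ 6484.7)
(32409 + J)*(-1137 - 30395) = (32409 + 19454/3)*(-1137 - 30395) = (116681/3)*(-31532) = -3679185292/3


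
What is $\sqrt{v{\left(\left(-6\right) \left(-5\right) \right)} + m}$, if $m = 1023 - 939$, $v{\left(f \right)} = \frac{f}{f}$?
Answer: $\sqrt{85} \approx 9.2195$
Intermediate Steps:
$v{\left(f \right)} = 1$
$m = 84$ ($m = 1023 - 939 = 84$)
$\sqrt{v{\left(\left(-6\right) \left(-5\right) \right)} + m} = \sqrt{1 + 84} = \sqrt{85}$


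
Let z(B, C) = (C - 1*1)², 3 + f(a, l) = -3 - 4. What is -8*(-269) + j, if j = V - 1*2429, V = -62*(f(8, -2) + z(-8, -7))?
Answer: -3625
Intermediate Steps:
f(a, l) = -10 (f(a, l) = -3 + (-3 - 4) = -3 - 7 = -10)
z(B, C) = (-1 + C)² (z(B, C) = (C - 1)² = (-1 + C)²)
V = -3348 (V = -62*(-10 + (-1 - 7)²) = -62*(-10 + (-8)²) = -62*(-10 + 64) = -62*54 = -3348)
j = -5777 (j = -3348 - 1*2429 = -3348 - 2429 = -5777)
-8*(-269) + j = -8*(-269) - 5777 = 2152 - 5777 = -3625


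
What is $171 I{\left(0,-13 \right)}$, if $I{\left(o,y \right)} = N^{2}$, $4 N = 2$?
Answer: $\frac{171}{4} \approx 42.75$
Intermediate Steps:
$N = \frac{1}{2}$ ($N = \frac{1}{4} \cdot 2 = \frac{1}{2} \approx 0.5$)
$I{\left(o,y \right)} = \frac{1}{4}$ ($I{\left(o,y \right)} = \left(\frac{1}{2}\right)^{2} = \frac{1}{4}$)
$171 I{\left(0,-13 \right)} = 171 \cdot \frac{1}{4} = \frac{171}{4}$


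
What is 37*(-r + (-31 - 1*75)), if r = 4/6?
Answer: -11840/3 ≈ -3946.7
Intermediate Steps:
r = 2/3 (r = 4*(1/6) = 2/3 ≈ 0.66667)
37*(-r + (-31 - 1*75)) = 37*(-1*2/3 + (-31 - 1*75)) = 37*(-2/3 + (-31 - 75)) = 37*(-2/3 - 106) = 37*(-320/3) = -11840/3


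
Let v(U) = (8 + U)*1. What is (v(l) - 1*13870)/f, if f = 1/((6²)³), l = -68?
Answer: -649918080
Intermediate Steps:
v(U) = 8 + U
f = 1/46656 (f = 1/(36³) = 1/46656 ≈ 2.1433e-5)
(v(l) - 1*13870)/f = ((8 - 68) - 1*13870)/(1/46656) = (-60 - 13870)*46656 = -13930*46656 = -649918080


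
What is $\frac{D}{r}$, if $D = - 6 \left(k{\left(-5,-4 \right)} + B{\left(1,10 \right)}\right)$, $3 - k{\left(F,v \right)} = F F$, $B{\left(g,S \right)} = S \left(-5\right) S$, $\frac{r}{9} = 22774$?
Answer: $\frac{174}{11387} \approx 0.015281$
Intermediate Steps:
$r = 204966$ ($r = 9 \cdot 22774 = 204966$)
$B{\left(g,S \right)} = - 5 S^{2}$ ($B{\left(g,S \right)} = - 5 S S = - 5 S^{2}$)
$k{\left(F,v \right)} = 3 - F^{2}$ ($k{\left(F,v \right)} = 3 - F F = 3 - F^{2}$)
$D = 3132$ ($D = - 6 \left(\left(3 - \left(-5\right)^{2}\right) - 5 \cdot 10^{2}\right) = - 6 \left(\left(3 - 25\right) - 500\right) = - 6 \left(-22 - 500\right) = \left(-6\right) \left(-522\right) = 3132$)
$\frac{D}{r} = \frac{3132}{204966} = 3132 \cdot \frac{1}{204966} = \frac{174}{11387}$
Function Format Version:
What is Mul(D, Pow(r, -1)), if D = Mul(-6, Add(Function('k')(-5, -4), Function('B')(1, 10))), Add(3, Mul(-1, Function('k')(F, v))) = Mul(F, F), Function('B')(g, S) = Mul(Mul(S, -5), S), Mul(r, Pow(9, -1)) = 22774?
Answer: Rational(174, 11387) ≈ 0.015281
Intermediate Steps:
r = 204966 (r = Mul(9, 22774) = 204966)
Function('B')(g, S) = Mul(-5, Pow(S, 2)) (Function('B')(g, S) = Mul(Mul(-5, S), S) = Mul(-5, Pow(S, 2)))
Function('k')(F, v) = Add(3, Mul(-1, Pow(F, 2))) (Function('k')(F, v) = Add(3, Mul(-1, Mul(F, F))) = Add(3, Mul(-1, Pow(F, 2))))
D = 3132 (D = Mul(-6, Add(Add(3, Mul(-1, Pow(-5, 2))), Mul(-5, Pow(10, 2)))) = Mul(-6, Add(Add(3, Mul(-1, 25)), Mul(-5, 100))) = Mul(-6, Add(Add(3, -25), -500)) = Mul(-6, Add(-22, -500)) = Mul(-6, -522) = 3132)
Mul(D, Pow(r, -1)) = Mul(3132, Pow(204966, -1)) = Mul(3132, Rational(1, 204966)) = Rational(174, 11387)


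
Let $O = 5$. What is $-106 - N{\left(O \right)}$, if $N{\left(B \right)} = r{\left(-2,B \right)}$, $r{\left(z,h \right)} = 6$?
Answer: $-112$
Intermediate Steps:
$N{\left(B \right)} = 6$
$-106 - N{\left(O \right)} = -106 - 6 = -112$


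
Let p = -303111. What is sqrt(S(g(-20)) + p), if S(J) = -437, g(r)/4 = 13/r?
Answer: 2*I*sqrt(75887) ≈ 550.95*I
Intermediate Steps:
g(r) = 52/r (g(r) = 4*(13/r) = 52/r)
sqrt(S(g(-20)) + p) = sqrt(-437 - 303111) = sqrt(-303548) = 2*I*sqrt(75887)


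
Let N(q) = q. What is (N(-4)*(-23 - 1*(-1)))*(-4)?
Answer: -352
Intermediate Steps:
(N(-4)*(-23 - 1*(-1)))*(-4) = -4*(-23 - 1*(-1))*(-4) = -4*(-23 + 1)*(-4) = -4*(-22)*(-4) = 88*(-4) = -352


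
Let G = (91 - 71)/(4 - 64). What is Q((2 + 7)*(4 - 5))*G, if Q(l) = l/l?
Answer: -1/3 ≈ -0.33333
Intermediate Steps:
G = -1/3 (G = 20/(-60) = 20*(-1/60) = -1/3 ≈ -0.33333)
Q(l) = 1
Q((2 + 7)*(4 - 5))*G = 1*(-1/3) = -1/3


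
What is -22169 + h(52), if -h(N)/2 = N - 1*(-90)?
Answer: -22453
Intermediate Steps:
h(N) = -180 - 2*N (h(N) = -2*(N - 1*(-90)) = -2*(N + 90) = -2*(90 + N) = -180 - 2*N)
-22169 + h(52) = -22169 + (-180 - 2*52) = -22169 + (-180 - 104) = -22169 - 284 = -22453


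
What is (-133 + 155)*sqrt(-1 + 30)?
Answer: 22*sqrt(29) ≈ 118.47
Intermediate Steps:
(-133 + 155)*sqrt(-1 + 30) = 22*sqrt(29)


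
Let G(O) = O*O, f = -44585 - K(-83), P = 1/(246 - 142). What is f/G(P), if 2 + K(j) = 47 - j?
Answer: -483615808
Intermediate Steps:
P = 1/104 ≈ 0.0096154
K(j) = 45 - j (K(j) = -2 + (47 - j) = 45 - j)
f = -44713 (f = -44585 - (45 - 1*(-83)) = -44585 - (45 + 83) = -44585 - 1*128 = -44585 - 128 = -44713)
G(O) = O²
f/G(P) = -44713/((1/104)²) = -44713/1/10816 = -44713*10816 = -483615808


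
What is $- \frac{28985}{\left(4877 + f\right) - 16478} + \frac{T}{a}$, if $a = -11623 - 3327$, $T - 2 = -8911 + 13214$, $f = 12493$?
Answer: $- \frac{43716581}{1333540} \approx -32.782$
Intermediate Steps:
$T = 4305$ ($T = 2 + \left(-8911 + 13214\right) = 2 + 4303 = 4305$)
$a = -14950$ ($a = -11623 - 3327 = -14950$)
$- \frac{28985}{\left(4877 + f\right) - 16478} + \frac{T}{a} = - \frac{28985}{\left(4877 + 12493\right) - 16478} + \frac{4305}{-14950} = - \frac{28985}{17370 - 16478} + 4305 \left(- \frac{1}{14950}\right) = - \frac{28985}{892} - \frac{861}{2990} = - \frac{43716581}{1333540}$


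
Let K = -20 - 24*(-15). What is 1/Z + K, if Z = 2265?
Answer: 770101/2265 ≈ 340.00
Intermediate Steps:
K = 340 (K = -20 + 360 = 340)
1/Z + K = 1/2265 + 340 = 770101/2265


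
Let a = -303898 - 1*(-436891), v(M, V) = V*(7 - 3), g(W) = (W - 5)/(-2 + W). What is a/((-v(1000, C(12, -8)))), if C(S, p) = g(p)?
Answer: -664965/26 ≈ -25576.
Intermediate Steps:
g(W) = (-5 + W)/(-2 + W)
C(S, p) = (-5 + p)/(-2 + p)
v(M, V) = 4*V (v(M, V) = V*4 = 4*V)
a = 132993 (a = -303898 + 436891 = 132993)
a/((-v(1000, C(12, -8)))) = 132993/((-4*(-5 - 8)/(-2 - 8))) = 132993/((-4*-13/(-10))) = 132993/((-4*(-1/10*(-13)))) = 132993/((-4*13/10)) = 132993/((-1*26/5)) = 132993/(-26/5) = 132993*(-5/26) = -664965/26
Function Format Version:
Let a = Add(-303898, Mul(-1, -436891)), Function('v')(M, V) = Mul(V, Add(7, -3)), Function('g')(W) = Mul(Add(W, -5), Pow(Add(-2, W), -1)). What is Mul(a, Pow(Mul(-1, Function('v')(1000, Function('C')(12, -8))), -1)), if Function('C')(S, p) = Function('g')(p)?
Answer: Rational(-664965, 26) ≈ -25576.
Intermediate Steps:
Function('g')(W) = Mul(Pow(Add(-2, W), -1), Add(-5, W)) (Function('g')(W) = Mul(Add(-5, W), Pow(Add(-2, W), -1)) = Mul(Pow(Add(-2, W), -1), Add(-5, W)))
Function('C')(S, p) = Mul(Pow(Add(-2, p), -1), Add(-5, p))
Function('v')(M, V) = Mul(4, V) (Function('v')(M, V) = Mul(V, 4) = Mul(4, V))
a = 132993 (a = Add(-303898, 436891) = 132993)
Mul(a, Pow(Mul(-1, Function('v')(1000, Function('C')(12, -8))), -1)) = Mul(132993, Pow(Mul(-1, Mul(4, Mul(Pow(Add(-2, -8), -1), Add(-5, -8)))), -1)) = Mul(132993, Pow(Mul(-1, Mul(4, Mul(Pow(-10, -1), -13))), -1)) = Mul(132993, Pow(Mul(-1, Mul(4, Mul(Rational(-1, 10), -13))), -1)) = Mul(132993, Pow(Mul(-1, Mul(4, Rational(13, 10))), -1)) = Mul(132993, Pow(Mul(-1, Rational(26, 5)), -1)) = Mul(132993, Pow(Rational(-26, 5), -1)) = Mul(132993, Rational(-5, 26)) = Rational(-664965, 26)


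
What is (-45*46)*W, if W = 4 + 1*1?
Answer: -10350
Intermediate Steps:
W = 5 (W = 4 + 1 = 5)
(-45*46)*W = -45*46*5 = -2070*5 = -10350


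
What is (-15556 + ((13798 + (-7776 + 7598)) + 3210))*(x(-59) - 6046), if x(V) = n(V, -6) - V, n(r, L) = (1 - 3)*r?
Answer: -7477106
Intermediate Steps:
n(r, L) = -2*r
x(V) = -3*V (x(V) = -2*V - V = -3*V)
(-15556 + ((13798 + (-7776 + 7598)) + 3210))*(x(-59) - 6046) = (-15556 + ((13798 + (-7776 + 7598)) + 3210))*(-3*(-59) - 6046) = (-15556 + ((13798 - 178) + 3210))*(177 - 6046) = (-15556 + (13620 + 3210))*(-5869) = (-15556 + 16830)*(-5869) = 1274*(-5869) = -7477106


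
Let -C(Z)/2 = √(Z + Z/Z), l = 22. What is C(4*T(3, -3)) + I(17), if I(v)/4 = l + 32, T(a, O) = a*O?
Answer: 216 - 2*I*√35 ≈ 216.0 - 11.832*I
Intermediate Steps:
T(a, O) = O*a
I(v) = 216 (I(v) = 4*(22 + 32) = 4*54 = 216)
C(Z) = -2*√(1 + Z) (C(Z) = -2*√(Z + Z/Z) = -2*√(Z + 1) = -2*√(1 + Z))
C(4*T(3, -3)) + I(17) = -2*√(1 + 4*(-3*3)) + 216 = -2*√(1 + 4*(-9)) + 216 = -2*√(1 - 36) + 216 = -2*I*√35 + 216 = 216 - 2*I*√35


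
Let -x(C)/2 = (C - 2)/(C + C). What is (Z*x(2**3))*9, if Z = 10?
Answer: -135/2 ≈ -67.500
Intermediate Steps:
x(C) = -(-2 + C)/C (x(C) = -2*(C - 2)/(C + C) = -2*(-2 + C)/(2*C) = -2*(-2 + C)*1/(2*C) = -(-2 + C)/C)
(Z*x(2**3))*9 = (10*((2 - 1*2**3)/(2**3)))*9 = (10*((2 - 1*8)/8))*9 = (10*((2 - 8)/8))*9 = (10*((1/8)*(-6)))*9 = (10*(-3/4))*9 = -15/2*9 = -135/2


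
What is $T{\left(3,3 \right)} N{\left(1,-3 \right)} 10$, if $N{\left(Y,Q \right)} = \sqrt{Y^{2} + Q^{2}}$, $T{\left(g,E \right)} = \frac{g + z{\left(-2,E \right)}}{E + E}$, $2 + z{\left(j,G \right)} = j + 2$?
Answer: $\frac{5 \sqrt{10}}{3} \approx 5.2705$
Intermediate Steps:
$z{\left(j,G \right)} = j$ ($z{\left(j,G \right)} = -2 + \left(j + 2\right) = -2 + \left(2 + j\right) = j$)
$T{\left(g,E \right)} = \frac{-2 + g}{2 E}$ ($T{\left(g,E \right)} = \frac{g - 2}{E + E} = \frac{-2 + g}{2 E}$)
$N{\left(Y,Q \right)} = \sqrt{Q^{2} + Y^{2}}$
$T{\left(3,3 \right)} N{\left(1,-3 \right)} 10 = \frac{-2 + 3}{2 \cdot 3} \sqrt{\left(-3\right)^{2} + 1^{2}} \cdot 10 = \frac{1}{2} \cdot \frac{1}{3} \cdot 1 \sqrt{9 + 1} \cdot 10 = \frac{\sqrt{10}}{6} \cdot 10 = \frac{5 \sqrt{10}}{3}$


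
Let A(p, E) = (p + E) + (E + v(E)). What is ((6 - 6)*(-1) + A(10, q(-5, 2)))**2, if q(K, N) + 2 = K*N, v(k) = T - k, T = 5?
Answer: 9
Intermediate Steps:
v(k) = 5 - k
q(K, N) = -2 + K*N
A(p, E) = 5 + E + p (A(p, E) = (p + E) + (E + (5 - E)) = (E + p) + 5 = 5 + E + p)
((6 - 6)*(-1) + A(10, q(-5, 2)))**2 = ((6 - 6)*(-1) + (5 + (-2 - 5*2) + 10))**2 = (0*(-1) + (5 + (-2 - 10) + 10))**2 = (0 + (5 - 12 + 10))**2 = (0 + 3)**2 = 3**2 = 9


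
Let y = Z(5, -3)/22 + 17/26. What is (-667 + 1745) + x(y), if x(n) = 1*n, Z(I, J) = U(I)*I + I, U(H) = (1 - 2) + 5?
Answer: 154410/143 ≈ 1079.8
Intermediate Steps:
U(H) = 4 (U(H) = -1 + 5 = 4)
Z(I, J) = 5*I (Z(I, J) = 4*I + I = 5*I)
y = 256/143 (y = (5*5)/22 + 17/26 = 25*(1/22) + 17*(1/26) = 25/22 + 17/26 = 256/143 ≈ 1.7902)
x(n) = n
(-667 + 1745) + x(y) = (-667 + 1745) + 256/143 = 1078 + 256/143 = 154410/143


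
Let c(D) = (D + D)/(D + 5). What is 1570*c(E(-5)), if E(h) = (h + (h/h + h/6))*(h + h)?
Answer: 22765/8 ≈ 2845.6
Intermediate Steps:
E(h) = 2*h*(1 + 7*h/6) (E(h) = (h + (1 + h*(⅙)))*(2*h) = (h + (1 + h/6))*(2*h) = (1 + 7*h/6)*(2*h) = 2*h*(1 + 7*h/6))
c(D) = 2*D/(5 + D) (c(D) = (2*D)/(5 + D) = 2*D/(5 + D))
1570*c(E(-5)) = 1570*(2*((⅓)*(-5)*(6 + 7*(-5)))/(5 + (⅓)*(-5)*(6 + 7*(-5)))) = 1570*(2*((⅓)*(-5)*(6 - 35))/(5 + (⅓)*(-5)*(6 - 35))) = 1570*(2*((⅓)*(-5)*(-29))/(5 + (⅓)*(-5)*(-29))) = 1570*(2*(145/3)/(5 + 145/3)) = 1570*(2*(145/3)/(160/3)) = 1570*(2*(145/3)*(3/160)) = 1570*(29/16) = 22765/8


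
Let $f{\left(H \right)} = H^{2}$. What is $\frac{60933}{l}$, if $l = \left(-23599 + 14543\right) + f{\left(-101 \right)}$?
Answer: $\frac{60933}{1145} \approx 53.217$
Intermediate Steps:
$l = 1145$ ($l = \left(-23599 + 14543\right) + \left(-101\right)^{2} = -9056 + 10201 = 1145$)
$\frac{60933}{l} = \frac{60933}{1145}$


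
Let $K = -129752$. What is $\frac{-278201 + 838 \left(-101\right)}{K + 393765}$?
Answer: $- \frac{362839}{264013} \approx -1.3743$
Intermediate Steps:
$\frac{-278201 + 838 \left(-101\right)}{K + 393765} = \frac{-278201 + 838 \left(-101\right)}{-129752 + 393765} = \frac{-278201 - 84638}{264013} = \left(-362839\right) \frac{1}{264013} = - \frac{362839}{264013}$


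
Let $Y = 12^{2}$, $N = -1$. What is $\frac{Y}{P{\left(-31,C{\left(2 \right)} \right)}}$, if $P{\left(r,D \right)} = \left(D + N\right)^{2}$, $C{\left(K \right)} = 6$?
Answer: $\frac{144}{25} \approx 5.76$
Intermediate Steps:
$Y = 144$
$P{\left(r,D \right)} = \left(-1 + D\right)^{2}$ ($P{\left(r,D \right)} = \left(D - 1\right)^{2} = \left(-1 + D\right)^{2}$)
$\frac{Y}{P{\left(-31,C{\left(2 \right)} \right)}} = \frac{144}{\left(-1 + 6\right)^{2}} = \frac{144}{5^{2}} = \frac{144}{25}$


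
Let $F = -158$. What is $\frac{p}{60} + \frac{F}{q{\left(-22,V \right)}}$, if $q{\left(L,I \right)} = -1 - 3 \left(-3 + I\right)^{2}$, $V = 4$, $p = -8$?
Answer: $\frac{1181}{30} \approx 39.367$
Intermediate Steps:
$\frac{p}{60} + \frac{F}{q{\left(-22,V \right)}} = - \frac{8}{60} - \frac{158}{-1 - 3 \left(-3 + 4\right)^{2}} = \left(-8\right) \frac{1}{60} - \frac{158}{-1 - 3 \cdot 1^{2}} = - \frac{2}{15} - \frac{158}{-1 - 3} = - \frac{2}{15} - \frac{158}{-4} = - \frac{2}{15} - - \frac{79}{2} = - \frac{2}{15} + \frac{79}{2} = \frac{1181}{30}$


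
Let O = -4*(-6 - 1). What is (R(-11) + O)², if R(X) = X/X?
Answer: 841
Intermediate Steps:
R(X) = 1
O = 28 (O = -4*(-7) = 28)
(R(-11) + O)² = (1 + 28)² = 29² = 841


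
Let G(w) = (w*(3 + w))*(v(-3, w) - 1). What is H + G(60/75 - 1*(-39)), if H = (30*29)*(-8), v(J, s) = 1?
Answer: -6960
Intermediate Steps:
G(w) = 0 (G(w) = (w*(3 + w))*(1 - 1) = (w*(3 + w))*0 = 0)
H = -6960 (H = 870*(-8) = -6960)
H + G(60/75 - 1*(-39)) = -6960 + 0 = -6960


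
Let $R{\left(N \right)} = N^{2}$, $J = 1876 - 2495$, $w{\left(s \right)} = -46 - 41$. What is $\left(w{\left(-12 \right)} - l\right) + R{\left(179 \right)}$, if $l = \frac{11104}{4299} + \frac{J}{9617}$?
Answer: $\frac{1320985529695}{41343483} \approx 31951.0$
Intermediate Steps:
$w{\left(s \right)} = -87$
$J = -619$
$l = \frac{104126087}{41343483}$ ($l = \frac{11104}{4299} - \frac{619}{9617} = \frac{104126087}{41343483} \approx 2.5186$)
$\left(w{\left(-12 \right)} - l\right) + R{\left(179 \right)} = \left(-87 - \frac{104126087}{41343483}\right) + 179^{2} = \left(-87 - \frac{104126087}{41343483}\right) + 32041 = - \frac{3701009108}{41343483} + 32041 = \frac{1320985529695}{41343483}$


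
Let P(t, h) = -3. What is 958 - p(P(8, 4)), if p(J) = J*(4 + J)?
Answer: 961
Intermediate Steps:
958 - p(P(8, 4)) = 958 - (-3)*(4 - 3) = 958 - (-3) = 958 - 1*(-3) = 958 + 3 = 961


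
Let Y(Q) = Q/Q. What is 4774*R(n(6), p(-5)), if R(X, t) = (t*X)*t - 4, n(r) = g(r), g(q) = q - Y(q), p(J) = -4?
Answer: 362824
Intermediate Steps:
Y(Q) = 1
g(q) = -1 + q (g(q) = q - 1*1 = q - 1 = -1 + q)
n(r) = -1 + r
R(X, t) = -4 + X*t² (R(X, t) = (X*t)*t - 4 = X*t² - 4 = -4 + X*t²)
4774*R(n(6), p(-5)) = 4774*(-4 + (-1 + 6)*(-4)²) = 4774*(-4 + 5*16) = 4774*(-4 + 80) = 4774*76 = 362824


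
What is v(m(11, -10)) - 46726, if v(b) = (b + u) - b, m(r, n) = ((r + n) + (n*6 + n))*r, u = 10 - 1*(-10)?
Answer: -46706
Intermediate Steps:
u = 20 (u = 10 + 10 = 20)
m(r, n) = r*(r + 8*n) (m(r, n) = ((n + r) + (6*n + n))*r = ((n + r) + 7*n)*r = (r + 8*n)*r = r*(r + 8*n))
v(b) = 20 (v(b) = (b + 20) - b = (20 + b) - b = 20)
v(m(11, -10)) - 46726 = 20 - 46726 = -46706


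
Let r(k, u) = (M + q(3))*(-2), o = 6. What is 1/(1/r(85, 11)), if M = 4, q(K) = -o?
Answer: 4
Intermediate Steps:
q(K) = -6 (q(K) = -1*6 = -6)
r(k, u) = 4 (r(k, u) = (4 - 6)*(-2) = -2*(-2) = 4)
1/(1/r(85, 11)) = 1/(1/4) = 1/(¼) = 4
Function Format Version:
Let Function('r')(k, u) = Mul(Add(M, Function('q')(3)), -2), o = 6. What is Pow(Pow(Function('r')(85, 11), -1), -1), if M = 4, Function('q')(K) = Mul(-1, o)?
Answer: 4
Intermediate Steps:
Function('q')(K) = -6 (Function('q')(K) = Mul(-1, 6) = -6)
Function('r')(k, u) = 4 (Function('r')(k, u) = Mul(Add(4, -6), -2) = Mul(-2, -2) = 4)
Pow(Pow(Function('r')(85, 11), -1), -1) = Pow(Pow(4, -1), -1) = Pow(Rational(1, 4), -1) = 4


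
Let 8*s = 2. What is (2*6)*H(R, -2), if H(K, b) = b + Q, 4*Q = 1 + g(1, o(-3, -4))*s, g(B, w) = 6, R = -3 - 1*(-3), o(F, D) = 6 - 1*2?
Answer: -33/2 ≈ -16.500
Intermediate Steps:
o(F, D) = 4 (o(F, D) = 6 - 2 = 4)
R = 0 (R = -3 + 3 = 0)
s = ¼ (s = (⅛)*2 = ¼ ≈ 0.25000)
Q = 5/8 (Q = (1 + 6*(¼))/4 = (1 + 3/2)/4 = (¼)*(5/2) = 5/8 ≈ 0.62500)
H(K, b) = 5/8 + b (H(K, b) = b + 5/8 = 5/8 + b)
(2*6)*H(R, -2) = (2*6)*(5/8 - 2) = 12*(-11/8) = -33/2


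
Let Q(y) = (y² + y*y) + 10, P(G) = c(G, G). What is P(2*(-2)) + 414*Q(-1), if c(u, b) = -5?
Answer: 4963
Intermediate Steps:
P(G) = -5
Q(y) = 10 + 2*y² (Q(y) = (y² + y²) + 10 = 2*y² + 10 = 10 + 2*y²)
P(2*(-2)) + 414*Q(-1) = -5 + 414*(10 + 2*(-1)²) = -5 + 414*(10 + 2*1) = -5 + 414*(10 + 2) = -5 + 414*12 = -5 + 4968 = 4963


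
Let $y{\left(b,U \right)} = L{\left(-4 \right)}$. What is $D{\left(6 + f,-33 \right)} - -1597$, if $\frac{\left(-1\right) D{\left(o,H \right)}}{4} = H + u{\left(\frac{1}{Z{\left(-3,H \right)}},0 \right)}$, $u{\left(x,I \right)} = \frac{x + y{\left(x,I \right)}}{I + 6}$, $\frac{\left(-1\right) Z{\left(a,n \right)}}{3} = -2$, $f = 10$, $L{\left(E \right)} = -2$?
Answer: $\frac{15572}{9} \approx 1730.2$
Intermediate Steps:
$y{\left(b,U \right)} = -2$
$Z{\left(a,n \right)} = 6$ ($Z{\left(a,n \right)} = \left(-3\right) \left(-2\right) = 6$)
$u{\left(x,I \right)} = \frac{-2 + x}{6 + I}$ ($u{\left(x,I \right)} = \frac{x - 2}{I + 6} = \frac{-2 + x}{6 + I}$)
$D{\left(o,H \right)} = \frac{11}{9} - 4 H$ ($D{\left(o,H \right)} = - 4 \left(H + \frac{-2 + \frac{1}{6}}{6 + 0}\right) = - 4 \left(H + \frac{-2 + \frac{1}{6}}{6}\right) = - 4 \left(H + \frac{1}{6} \left(- \frac{11}{6}\right)\right) = - 4 \left(H - \frac{11}{36}\right) = - 4 \left(- \frac{11}{36} + H\right) = \frac{11}{9} - 4 H$)
$D{\left(6 + f,-33 \right)} - -1597 = \left(\frac{11}{9} - -132\right) - -1597 = \left(\frac{11}{9} + 132\right) + 1597 = \frac{1199}{9} + 1597 = \frac{15572}{9}$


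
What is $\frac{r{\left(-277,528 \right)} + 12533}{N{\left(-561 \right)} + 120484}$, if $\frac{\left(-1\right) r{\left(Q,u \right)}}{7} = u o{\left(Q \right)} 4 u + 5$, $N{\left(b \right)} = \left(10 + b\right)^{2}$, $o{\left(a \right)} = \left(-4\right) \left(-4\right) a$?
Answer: $\frac{34595991762}{424085} \approx 81578.0$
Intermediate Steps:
$o{\left(a \right)} = 16 a$
$r{\left(Q,u \right)} = -35 - 448 Q u^{2}$ ($r{\left(Q,u \right)} = - 7 \left(u 16 Q 4 u + 5\right) = - 7 \left(16 Q u 4 u + 5\right) = - 7 \left(64 Q u u + 5\right) = - 7 \left(64 Q u^{2} + 5\right) = - 7 \left(5 + 64 Q u^{2}\right) = -35 - 448 Q u^{2}$)
$\frac{r{\left(-277,528 \right)} + 12533}{N{\left(-561 \right)} + 120484} = \frac{\left(-35 - - 124096 \cdot 528^{2}\right) + 12533}{\left(10 - 561\right)^{2} + 120484} = \frac{\left(-35 - \left(-124096\right) 278784\right) + 12533}{\left(-551\right)^{2} + 120484} = \frac{\left(-35 + 34595979264\right) + 12533}{303601 + 120484} = \frac{34595979229 + 12533}{424085} = 34595991762 \cdot \frac{1}{424085} = \frac{34595991762}{424085}$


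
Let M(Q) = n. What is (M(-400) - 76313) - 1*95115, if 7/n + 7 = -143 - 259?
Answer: -70114059/409 ≈ -1.7143e+5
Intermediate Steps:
n = -7/409 (n = 7/(-7 + (-143 - 259)) = 7/(-7 - 402) = 7/(-409) = 7*(-1/409) = -7/409 ≈ -0.017115)
M(Q) = -7/409
(M(-400) - 76313) - 1*95115 = (-7/409 - 76313) - 1*95115 = -31212024/409 - 95115 = -70114059/409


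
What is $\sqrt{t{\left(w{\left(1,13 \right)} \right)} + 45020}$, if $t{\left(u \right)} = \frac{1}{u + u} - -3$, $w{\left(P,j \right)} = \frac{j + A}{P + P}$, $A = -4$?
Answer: $\frac{2 \sqrt{101302}}{3} \approx 212.19$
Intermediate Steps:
$w{\left(P,j \right)} = \frac{-4 + j}{2 P}$ ($w{\left(P,j \right)} = \frac{j - 4}{P + P} = \frac{-4 + j}{2 P}$)
$t{\left(u \right)} = 3 + \frac{1}{2 u}$ ($t{\left(u \right)} = \frac{1}{2 u} + 3 = 3 + \frac{1}{2 u}$)
$\sqrt{t{\left(w{\left(1,13 \right)} \right)} + 45020} = \sqrt{\left(3 + \frac{1}{2 \frac{-4 + 13}{2 \cdot 1}}\right) + 45020} = \sqrt{\left(3 + \frac{1}{2 \cdot \frac{1}{2} \cdot 1 \cdot 9}\right) + 45020} = \sqrt{\left(3 + \frac{1}{2 \cdot \frac{9}{2}}\right) + 45020} = \sqrt{\left(3 + \frac{1}{2} \cdot \frac{2}{9}\right) + 45020} = \sqrt{\left(3 + \frac{1}{9}\right) + 45020} = \sqrt{\frac{28}{9} + 45020} = \sqrt{\frac{405208}{9}} = \frac{2 \sqrt{101302}}{3}$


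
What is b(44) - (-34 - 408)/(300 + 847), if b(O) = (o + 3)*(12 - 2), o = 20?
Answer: 264252/1147 ≈ 230.39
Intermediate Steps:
b(O) = 230 (b(O) = (20 + 3)*(12 - 2) = 23*10 = 230)
b(44) - (-34 - 408)/(300 + 847) = 230 - (-34 - 408)/(300 + 847) = 230 - (-442)/1147 = 230 - 1*(-442/1147) = 230 + 442/1147 = 264252/1147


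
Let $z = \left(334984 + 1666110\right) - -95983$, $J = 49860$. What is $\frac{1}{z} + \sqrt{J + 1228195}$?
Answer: $\frac{1}{2097077} + \sqrt{1278055} \approx 1130.5$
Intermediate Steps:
$z = 2097077$ ($z = 2001094 + \left(-334021 + 430004\right) = 2001094 + 95983 = 2097077$)
$\frac{1}{z} + \sqrt{J + 1228195} = \frac{1}{2097077} + \sqrt{49860 + 1228195} = \frac{1}{2097077} + \sqrt{1278055}$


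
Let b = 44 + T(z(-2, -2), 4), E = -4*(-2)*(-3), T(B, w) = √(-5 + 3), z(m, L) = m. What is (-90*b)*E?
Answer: 95040 + 2160*I*√2 ≈ 95040.0 + 3054.7*I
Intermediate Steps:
T(B, w) = I*√2 (T(B, w) = √(-2) = I*√2)
E = -24 (E = 8*(-3) = -24)
b = 44 + I*√2 ≈ 44.0 + 1.4142*I
(-90*b)*E = -90*(44 + I*√2)*(-24) = (-3960 - 90*I*√2)*(-24) = 95040 + 2160*I*√2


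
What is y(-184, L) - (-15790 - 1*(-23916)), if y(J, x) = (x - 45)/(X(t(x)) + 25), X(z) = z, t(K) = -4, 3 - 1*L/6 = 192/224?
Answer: -398249/49 ≈ -8127.5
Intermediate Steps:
L = 90/7 (L = 18 - 1152/224 = 18 - 6*6/7 = 18 - 36/7 = 90/7 ≈ 12.857)
y(J, x) = -15/7 + x/21 (y(J, x) = (x - 45)/(-4 + 25) = (-45 + x)/21 = (-45 + x)*(1/21) = -15/7 + x/21)
y(-184, L) - (-15790 - 1*(-23916)) = (-15/7 + (1/21)*(90/7)) - (-15790 - 1*(-23916)) = (-15/7 + 30/49) - (-15790 + 23916) = -75/49 - 1*8126 = -75/49 - 8126 = -398249/49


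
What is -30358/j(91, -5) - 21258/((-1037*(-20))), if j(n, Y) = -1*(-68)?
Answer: -2320112/5185 ≈ -447.47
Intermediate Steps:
j(n, Y) = 68
-30358/j(91, -5) - 21258/((-1037*(-20))) = -30358/68 - 21258/((-1037*(-20))) = -30358*1/68 - 21258/20740 = -15179/34 - 21258*1/20740 = -15179/34 - 10629/10370 = -2320112/5185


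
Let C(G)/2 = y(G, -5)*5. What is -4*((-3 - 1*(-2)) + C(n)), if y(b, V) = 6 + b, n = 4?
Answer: -396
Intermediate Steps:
C(G) = 60 + 10*G (C(G) = 2*((6 + G)*5) = 2*(30 + 5*G) = 60 + 10*G)
-4*((-3 - 1*(-2)) + C(n)) = -4*((-3 - 1*(-2)) + (60 + 10*4)) = -4*((-3 + 2) + (60 + 40)) = -4*(-1 + 100) = -4*99 = -396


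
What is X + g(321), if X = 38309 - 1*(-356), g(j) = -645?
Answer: 38020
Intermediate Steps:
X = 38665 (X = 38309 + 356 = 38665)
X + g(321) = 38665 - 645 = 38020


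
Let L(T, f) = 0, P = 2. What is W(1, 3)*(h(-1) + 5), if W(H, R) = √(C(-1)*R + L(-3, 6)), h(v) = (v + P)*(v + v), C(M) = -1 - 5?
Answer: 9*I*√2 ≈ 12.728*I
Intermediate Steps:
C(M) = -6
h(v) = 2*v*(2 + v) (h(v) = (v + 2)*(v + v) = (2 + v)*(2*v) = 2*v*(2 + v))
W(H, R) = √6*√(-R) (W(H, R) = √(-6*R + 0) = √(-6*R) = √6*√(-R))
W(1, 3)*(h(-1) + 5) = (√6*√(-1*3))*(2*(-1)*(2 - 1) + 5) = (√6*√(-3))*(2*(-1)*1 + 5) = (√6*(I*√3))*(-2 + 5) = (3*I*√2)*3 = 9*I*√2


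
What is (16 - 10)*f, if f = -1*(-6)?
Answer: 36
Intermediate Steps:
f = 6
(16 - 10)*f = (16 - 10)*6 = 6*6 = 36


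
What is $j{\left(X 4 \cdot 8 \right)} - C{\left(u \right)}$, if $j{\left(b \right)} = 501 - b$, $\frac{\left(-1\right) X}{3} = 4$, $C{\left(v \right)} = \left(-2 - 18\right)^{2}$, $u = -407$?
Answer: $485$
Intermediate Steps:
$C{\left(v \right)} = 400$ ($C{\left(v \right)} = \left(-20\right)^{2} = 400$)
$X = -12$ ($X = \left(-3\right) 4 = -12$)
$j{\left(X 4 \cdot 8 \right)} - C{\left(u \right)} = \left(501 - \left(-12\right) 4 \cdot 8\right) - 400 = \left(501 - \left(-48\right) 8\right) - 400 = \left(501 - -384\right) - 400 = \left(501 + 384\right) - 400 = 885 - 400 = 485$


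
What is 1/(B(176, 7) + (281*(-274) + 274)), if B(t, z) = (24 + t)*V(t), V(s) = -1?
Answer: -1/76920 ≈ -1.3001e-5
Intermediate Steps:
B(t, z) = -24 - t (B(t, z) = (24 + t)*(-1) = -24 - t)
1/(B(176, 7) + (281*(-274) + 274)) = 1/((-24 - 1*176) + (281*(-274) + 274)) = 1/((-24 - 176) + (-76994 + 274)) = 1/(-200 - 76720) = 1/(-76920) = -1/76920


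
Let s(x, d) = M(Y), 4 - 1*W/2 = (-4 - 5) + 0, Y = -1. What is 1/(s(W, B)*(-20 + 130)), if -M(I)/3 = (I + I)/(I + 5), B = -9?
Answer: 1/165 ≈ 0.0060606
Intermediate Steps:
W = 26 (W = 8 - 2*((-4 - 5) + 0) = 8 - 2*(-9 + 0) = 8 - 2*(-9) = 8 + 18 = 26)
M(I) = -6*I/(5 + I) (M(I) = -3*(I + I)/(I + 5) = -3*2*I/(5 + I) = -6*I/(5 + I))
s(x, d) = 3/2 (s(x, d) = -6*(-1)/(5 - 1) = -6*(-1)/4 = -6*(-1)*1/4 = 3/2)
1/(s(W, B)*(-20 + 130)) = 1/(3*(-20 + 130)/2) = 1/((3/2)*110) = 1/165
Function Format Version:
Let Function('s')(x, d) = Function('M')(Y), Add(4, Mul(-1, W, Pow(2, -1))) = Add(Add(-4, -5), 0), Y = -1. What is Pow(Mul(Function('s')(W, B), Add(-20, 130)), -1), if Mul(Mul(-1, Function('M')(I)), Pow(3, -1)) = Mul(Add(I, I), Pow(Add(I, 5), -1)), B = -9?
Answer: Rational(1, 165) ≈ 0.0060606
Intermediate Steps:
W = 26 (W = Add(8, Mul(-2, Add(Add(-4, -5), 0))) = Add(8, Mul(-2, Add(-9, 0))) = Add(8, Mul(-2, -9)) = Add(8, 18) = 26)
Function('M')(I) = Mul(-6, I, Pow(Add(5, I), -1)) (Function('M')(I) = Mul(-3, Mul(Add(I, I), Pow(Add(I, 5), -1))) = Mul(-3, Mul(Mul(2, I), Pow(Add(5, I), -1))) = Mul(-3, Mul(2, I, Pow(Add(5, I), -1))) = Mul(-6, I, Pow(Add(5, I), -1)))
Function('s')(x, d) = Rational(3, 2) (Function('s')(x, d) = Mul(-6, -1, Pow(Add(5, -1), -1)) = Mul(-6, -1, Pow(4, -1)) = Mul(-6, -1, Rational(1, 4)) = Rational(3, 2))
Pow(Mul(Function('s')(W, B), Add(-20, 130)), -1) = Pow(Mul(Rational(3, 2), Add(-20, 130)), -1) = Pow(Mul(Rational(3, 2), 110), -1) = Pow(165, -1) = Rational(1, 165)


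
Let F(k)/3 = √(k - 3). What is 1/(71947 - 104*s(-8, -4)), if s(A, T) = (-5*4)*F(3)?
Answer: 1/71947 ≈ 1.3899e-5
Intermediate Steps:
F(k) = 3*√(-3 + k) (F(k) = 3*√(k - 3) = 3*√(-3 + k))
s(A, T) = 0 (s(A, T) = (-5*4)*(3*√(-3 + 3)) = -60*√0 = -60*0 = -20*0 = 0)
1/(71947 - 104*s(-8, -4)) = 1/(71947 - 104*0) = 1/(71947 + 0) = 1/71947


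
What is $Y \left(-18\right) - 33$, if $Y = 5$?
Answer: $-123$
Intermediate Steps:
$Y \left(-18\right) - 33 = 5 \left(-18\right) - 33 = -90 - 33 = -123$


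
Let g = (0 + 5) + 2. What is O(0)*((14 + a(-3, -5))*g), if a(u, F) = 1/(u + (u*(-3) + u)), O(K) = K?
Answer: 0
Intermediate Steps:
a(u, F) = -1/u (a(u, F) = 1/(u + (-3*u + u)) = 1/(u - 2*u) = 1/(-u) = -1/u)
g = 7 (g = 5 + 2 = 7)
O(0)*((14 + a(-3, -5))*g) = 0*((14 - 1/(-3))*7) = 0*((14 - 1*(-⅓))*7) = 0*((14 + ⅓)*7) = 0*((43/3)*7) = 0*(301/3) = 0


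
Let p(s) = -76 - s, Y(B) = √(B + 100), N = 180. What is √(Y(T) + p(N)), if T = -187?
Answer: √(-256 + I*√87) ≈ 0.2914 + 16.003*I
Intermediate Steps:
Y(B) = √(100 + B)
√(Y(T) + p(N)) = √(√(100 - 187) + (-76 - 1*180)) = √(√(-87) + (-76 - 180)) = √(I*√87 - 256) = √(-256 + I*√87)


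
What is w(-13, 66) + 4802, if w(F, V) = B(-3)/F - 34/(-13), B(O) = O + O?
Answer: 62466/13 ≈ 4805.1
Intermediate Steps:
B(O) = 2*O
w(F, V) = 34/13 - 6/F (w(F, V) = (2*(-3))/F - 34/(-13) = -6/F - 34*(-1/13) = -6/F + 34/13 = 34/13 - 6/F)
w(-13, 66) + 4802 = (34/13 - 6/(-13)) + 4802 = (34/13 - 6*(-1/13)) + 4802 = (34/13 + 6/13) + 4802 = 40/13 + 4802 = 62466/13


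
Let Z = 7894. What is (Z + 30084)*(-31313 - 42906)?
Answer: -2818689182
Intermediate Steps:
(Z + 30084)*(-31313 - 42906) = (7894 + 30084)*(-31313 - 42906) = 37978*(-74219) = -2818689182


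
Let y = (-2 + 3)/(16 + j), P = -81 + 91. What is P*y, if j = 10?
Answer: 5/13 ≈ 0.38462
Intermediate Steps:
P = 10
y = 1/26 (y = (-2 + 3)/(16 + 10) = 1/26 ≈ 0.038462)
P*y = 10*(1/26) = 5/13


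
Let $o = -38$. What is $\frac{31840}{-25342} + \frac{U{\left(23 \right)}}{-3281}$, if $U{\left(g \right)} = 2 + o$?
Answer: $- \frac{51777364}{41573551} \approx -1.2454$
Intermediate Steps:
$U{\left(g \right)} = -36$ ($U{\left(g \right)} = 2 - 38 = -36$)
$\frac{31840}{-25342} + \frac{U{\left(23 \right)}}{-3281} = \frac{31840}{-25342} - \frac{36}{-3281} = 31840 \left(- \frac{1}{25342}\right) - - \frac{36}{3281} = - \frac{15920}{12671} + \frac{36}{3281} = - \frac{51777364}{41573551}$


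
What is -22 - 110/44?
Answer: -49/2 ≈ -24.500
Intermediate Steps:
-22 - 110/44 = -22 - 110*1/44 = -22 - 5/2 = -49/2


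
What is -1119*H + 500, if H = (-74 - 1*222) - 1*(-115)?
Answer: 203039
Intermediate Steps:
H = -181 (H = (-74 - 222) + 115 = -296 + 115 = -181)
-1119*H + 500 = -1119*(-181) + 500 = 202539 + 500 = 203039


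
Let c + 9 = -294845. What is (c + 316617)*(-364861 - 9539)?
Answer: -8148067200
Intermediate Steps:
c = -294854 (c = -9 - 294845 = -294854)
(c + 316617)*(-364861 - 9539) = (-294854 + 316617)*(-364861 - 9539) = 21763*(-374400) = -8148067200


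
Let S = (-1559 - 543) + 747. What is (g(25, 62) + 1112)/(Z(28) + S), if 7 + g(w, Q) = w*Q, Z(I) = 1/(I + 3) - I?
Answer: -82305/42872 ≈ -1.9198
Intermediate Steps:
Z(I) = 1/(3 + I) - I
S = -1355 (S = -2102 + 747 = -1355)
g(w, Q) = -7 + Q*w (g(w, Q) = -7 + w*Q = -7 + Q*w)
(g(25, 62) + 1112)/(Z(28) + S) = ((-7 + 62*25) + 1112)/((1 - 1*28² - 3*28)/(3 + 28) - 1355) = ((-7 + 1550) + 1112)/((1 - 1*784 - 84)/31 - 1355) = (1543 + 1112)/((1 - 784 - 84)/31 - 1355) = 2655/((1/31)*(-867) - 1355) = 2655/(-867/31 - 1355) = 2655/(-42872/31) = 2655*(-31/42872) = -82305/42872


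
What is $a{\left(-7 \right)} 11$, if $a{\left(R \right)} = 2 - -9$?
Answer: $121$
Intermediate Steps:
$a{\left(R \right)} = 11$ ($a{\left(R \right)} = 2 + 9 = 11$)
$a{\left(-7 \right)} 11 = 11 \cdot 11 = 121$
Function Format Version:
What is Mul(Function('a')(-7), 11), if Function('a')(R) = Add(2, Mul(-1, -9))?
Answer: 121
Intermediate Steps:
Function('a')(R) = 11 (Function('a')(R) = Add(2, 9) = 11)
Mul(Function('a')(-7), 11) = Mul(11, 11) = 121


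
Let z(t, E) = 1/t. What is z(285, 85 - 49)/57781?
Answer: 1/16467585 ≈ 6.0725e-8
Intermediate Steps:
z(285, 85 - 49)/57781 = 1/(285*57781) = (1/285)*(1/57781) = 1/16467585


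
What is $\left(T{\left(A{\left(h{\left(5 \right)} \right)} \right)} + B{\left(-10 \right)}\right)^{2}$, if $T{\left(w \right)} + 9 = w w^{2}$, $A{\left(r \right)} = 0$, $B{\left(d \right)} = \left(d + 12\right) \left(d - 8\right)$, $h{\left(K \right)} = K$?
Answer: $2025$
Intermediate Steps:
$B{\left(d \right)} = \left(-8 + d\right) \left(12 + d\right)$ ($B{\left(d \right)} = \left(12 + d\right) \left(-8 + d\right) = \left(-8 + d\right) \left(12 + d\right)$)
$T{\left(w \right)} = -9 + w^{3}$ ($T{\left(w \right)} = -9 + w w^{2} = -9 + w^{3}$)
$\left(T{\left(A{\left(h{\left(5 \right)} \right)} \right)} + B{\left(-10 \right)}\right)^{2} = \left(\left(-9 + 0^{3}\right) + \left(-96 + \left(-10\right)^{2} + 4 \left(-10\right)\right)\right)^{2} = \left(\left(-9 + 0\right) - 36\right)^{2} = \left(-9 - 36\right)^{2} = \left(-45\right)^{2} = 2025$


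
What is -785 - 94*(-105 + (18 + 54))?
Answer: 2317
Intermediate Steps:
-785 - 94*(-105 + (18 + 54)) = -785 - 94*(-105 + 72) = -785 - 94*(-33) = -785 + 3102 = 2317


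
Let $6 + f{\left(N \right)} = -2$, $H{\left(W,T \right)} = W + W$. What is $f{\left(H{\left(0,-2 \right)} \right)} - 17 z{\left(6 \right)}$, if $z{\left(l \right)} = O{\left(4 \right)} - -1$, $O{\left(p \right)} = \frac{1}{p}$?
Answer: $- \frac{117}{4} \approx -29.25$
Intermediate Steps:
$H{\left(W,T \right)} = 2 W$
$f{\left(N \right)} = -8$ ($f{\left(N \right)} = -6 - 2 = -8$)
$z{\left(l \right)} = \frac{5}{4}$ ($z{\left(l \right)} = \frac{1}{4} - -1 = \frac{1}{4} + 1 = \frac{5}{4}$)
$f{\left(H{\left(0,-2 \right)} \right)} - 17 z{\left(6 \right)} = -8 - \frac{85}{4} = - \frac{117}{4}$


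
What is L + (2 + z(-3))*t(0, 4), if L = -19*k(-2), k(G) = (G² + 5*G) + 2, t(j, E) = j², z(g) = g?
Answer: 76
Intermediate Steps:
k(G) = 2 + G² + 5*G
L = 76 (L = -19*(2 + (-2)² + 5*(-2)) = -19*(2 + 4 - 10) = -19*(-4) = 76)
L + (2 + z(-3))*t(0, 4) = 76 + (2 - 3)*0² = 76 - 1*0 = 76 + 0 = 76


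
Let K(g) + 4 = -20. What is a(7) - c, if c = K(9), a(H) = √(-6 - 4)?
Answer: 24 + I*√10 ≈ 24.0 + 3.1623*I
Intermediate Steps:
a(H) = I*√10 (a(H) = √(-10) = I*√10)
K(g) = -24 (K(g) = -4 - 20 = -24)
c = -24
a(7) - c = I*√10 - 1*(-24) = I*√10 + 24 = 24 + I*√10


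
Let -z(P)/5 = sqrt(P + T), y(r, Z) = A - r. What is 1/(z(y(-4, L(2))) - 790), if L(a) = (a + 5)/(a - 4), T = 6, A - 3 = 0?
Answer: -158/124755 + sqrt(13)/124755 ≈ -0.0012376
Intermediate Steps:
A = 3 (A = 3 + 0 = 3)
L(a) = (5 + a)/(-4 + a)
y(r, Z) = 3 - r
z(P) = -5*sqrt(6 + P) (z(P) = -5*sqrt(P + 6) = -5*sqrt(6 + P))
1/(z(y(-4, L(2))) - 790) = 1/(-5*sqrt(6 + (3 - 1*(-4))) - 790) = 1/(-5*sqrt(6 + (3 + 4)) - 790) = 1/(-5*sqrt(6 + 7) - 790) = 1/(-5*sqrt(13) - 790) = 1/(-790 - 5*sqrt(13))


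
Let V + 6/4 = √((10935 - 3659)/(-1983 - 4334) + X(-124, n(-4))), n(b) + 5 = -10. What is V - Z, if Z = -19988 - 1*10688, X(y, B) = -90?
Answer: 61349/2 + I*√3637366502/6317 ≈ 30675.0 + 9.5473*I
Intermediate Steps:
n(b) = -15 (n(b) = -5 - 10 = -15)
V = -3/2 + I*√3637366502/6317 (V = -3/2 + √((10935 - 3659)/(-1983 - 4334) - 90) = -3/2 + √(7276/(-6317) - 90) = -3/2 + √(7276*(-1/6317) - 90) = -3/2 + √(-7276/6317 - 90) = -3/2 + √(-575806/6317) = -3/2 + I*√3637366502/6317 ≈ -1.5 + 9.5473*I)
Z = -30676 (Z = -19988 - 10688 = -30676)
V - Z = (-3/2 + I*√3637366502/6317) - 1*(-30676) = (-3/2 + I*√3637366502/6317) + 30676 = 61349/2 + I*√3637366502/6317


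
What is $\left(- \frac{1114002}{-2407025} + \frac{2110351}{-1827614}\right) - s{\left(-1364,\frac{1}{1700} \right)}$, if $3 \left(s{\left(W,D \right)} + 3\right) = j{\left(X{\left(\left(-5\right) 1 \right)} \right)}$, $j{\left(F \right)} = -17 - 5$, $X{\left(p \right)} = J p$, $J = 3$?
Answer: $\frac{127241384345209}{13197337765050} \approx 9.6414$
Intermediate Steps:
$X{\left(p \right)} = 3 p$
$j{\left(F \right)} = -22$
$s{\left(W,D \right)} = - \frac{31}{3}$ ($s{\left(W,D \right)} = -3 + \frac{1}{3} \left(-22\right) = -3 - \frac{22}{3} = - \frac{31}{3}$)
$\left(- \frac{1114002}{-2407025} + \frac{2110351}{-1827614}\right) - s{\left(-1364,\frac{1}{1700} \right)} = \left(- \frac{1114002}{-2407025} + \frac{2110351}{-1827614}\right) - - \frac{31}{3} = \left(\left(-1114002\right) \left(- \frac{1}{2407025}\right) + 2110351 \left(- \frac{1}{1827614}\right)\right) + \frac{31}{3} = \left(\frac{1114002}{2407025} - \frac{2110351}{1827614}\right) + \frac{31}{3} = - \frac{3043701964547}{4399112588350} + \frac{31}{3} = \frac{127241384345209}{13197337765050}$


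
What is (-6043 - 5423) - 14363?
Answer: -25829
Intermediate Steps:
(-6043 - 5423) - 14363 = -11466 - 14363 = -25829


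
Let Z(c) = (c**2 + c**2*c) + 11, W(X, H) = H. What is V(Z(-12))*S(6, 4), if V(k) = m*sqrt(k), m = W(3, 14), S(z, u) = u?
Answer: 616*I*sqrt(13) ≈ 2221.0*I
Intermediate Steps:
m = 14
Z(c) = 11 + c**2 + c**3 (Z(c) = (c**2 + c**3) + 11 = 11 + c**2 + c**3)
V(k) = 14*sqrt(k)
V(Z(-12))*S(6, 4) = (14*sqrt(11 + (-12)**2 + (-12)**3))*4 = (14*sqrt(11 + 144 - 1728))*4 = (14*sqrt(-1573))*4 = (14*(11*I*sqrt(13)))*4 = (154*I*sqrt(13))*4 = 616*I*sqrt(13)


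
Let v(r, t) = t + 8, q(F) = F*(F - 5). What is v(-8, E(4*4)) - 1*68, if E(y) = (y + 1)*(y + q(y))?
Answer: 3204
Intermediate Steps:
q(F) = F*(-5 + F)
E(y) = (1 + y)*(y + y*(-5 + y)) (E(y) = (y + 1)*(y + y*(-5 + y)) = (1 + y)*(y + y*(-5 + y)))
v(r, t) = 8 + t
v(-8, E(4*4)) - 1*68 = (8 + (4*4)*(-4 + (4*4)² - 12*4)) - 1*68 = (8 + 16*(-4 + 16² - 3*16)) - 68 = (8 + 16*(-4 + 256 - 48)) - 68 = (8 + 16*204) - 68 = (8 + 3264) - 68 = 3272 - 68 = 3204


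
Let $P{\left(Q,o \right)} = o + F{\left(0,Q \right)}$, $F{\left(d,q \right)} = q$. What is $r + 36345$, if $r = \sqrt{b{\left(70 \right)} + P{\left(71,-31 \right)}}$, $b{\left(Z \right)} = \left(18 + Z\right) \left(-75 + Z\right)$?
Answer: $36345 + 20 i \approx 36345.0 + 20.0 i$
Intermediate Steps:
$P{\left(Q,o \right)} = Q + o$ ($P{\left(Q,o \right)} = o + Q = Q + o$)
$b{\left(Z \right)} = \left(-75 + Z\right) \left(18 + Z\right)$
$r = 20 i$ ($r = \sqrt{\left(-1350 + 70^{2} - 3990\right) + \left(71 - 31\right)} = \sqrt{\left(-1350 + 4900 - 3990\right) + 40} = \sqrt{-440 + 40} = \sqrt{-400} = 20 i \approx 20.0 i$)
$r + 36345 = 20 i + 36345 = 36345 + 20 i$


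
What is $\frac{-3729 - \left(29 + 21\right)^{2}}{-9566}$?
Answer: $\frac{6229}{9566} \approx 0.65116$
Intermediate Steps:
$\frac{-3729 - \left(29 + 21\right)^{2}}{-9566} = \left(-3729 - 50^{2}\right) \left(- \frac{1}{9566}\right) = \left(-3729 - 2500\right) \left(- \frac{1}{9566}\right) = \left(-6229\right) \left(- \frac{1}{9566}\right) = \frac{6229}{9566}$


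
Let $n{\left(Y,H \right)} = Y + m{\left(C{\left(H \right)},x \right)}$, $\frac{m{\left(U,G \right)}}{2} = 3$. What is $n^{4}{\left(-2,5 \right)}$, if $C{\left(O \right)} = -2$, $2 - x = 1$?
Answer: $256$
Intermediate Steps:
$x = 1$ ($x = 2 - 1 = 1$)
$m{\left(U,G \right)} = 6$ ($m{\left(U,G \right)} = 2 \cdot 3 = 6$)
$n{\left(Y,H \right)} = 6 + Y$ ($n{\left(Y,H \right)} = Y + 6 = 6 + Y$)
$n^{4}{\left(-2,5 \right)} = \left(6 - 2\right)^{4} = 4^{4} = 256$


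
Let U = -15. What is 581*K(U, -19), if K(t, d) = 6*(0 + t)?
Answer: -52290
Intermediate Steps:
K(t, d) = 6*t
581*K(U, -19) = 581*(6*(-15)) = 581*(-90) = -52290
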